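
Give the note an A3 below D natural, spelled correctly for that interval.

Bbb

D down a major third is Bb, so the target letter is B.
From D, an augmented third is 5 semitones down: Bbb.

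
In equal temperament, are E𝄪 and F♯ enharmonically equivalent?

Yes

E## = pitch class 6 and F# = pitch class 6 — the same pitch class, so they are enharmonic equivalents.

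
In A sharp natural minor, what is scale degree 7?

The A# natural minor scale runs A# B# C# D# E# F# G#.
Degree 7 is G#.

G#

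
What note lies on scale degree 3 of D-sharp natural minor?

The D# natural minor scale runs D# E# F# G# A# B C#.
Degree 3 is F#.

F#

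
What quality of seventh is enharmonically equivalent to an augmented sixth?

minor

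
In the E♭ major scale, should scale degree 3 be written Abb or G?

G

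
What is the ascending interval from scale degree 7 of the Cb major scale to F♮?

perfect fifth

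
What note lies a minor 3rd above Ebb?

A third above E lands on the letter G.
A minor third spans 3 semitones, so Ebb moves to pitch class 5. On the letter G that is Gbb.

Gbb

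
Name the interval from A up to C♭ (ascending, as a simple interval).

diminished third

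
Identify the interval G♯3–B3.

Counting letters G–A–B gives a third.
G#→B = 3 semitones, 1 narrower than the major third (4), so minor.

minor third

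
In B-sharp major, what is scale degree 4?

E#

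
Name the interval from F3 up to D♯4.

Counting letters F–G–A–B–C–D gives a sixth.
F→D# = 10 semitones, 1 wider than the major sixth (9), so augmented.

augmented sixth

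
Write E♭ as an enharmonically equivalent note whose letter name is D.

Plain D sits 1 semitone below Eb, so on the letter D the same pitch needs a sharp: D#.

D#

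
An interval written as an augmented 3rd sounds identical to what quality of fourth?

perfect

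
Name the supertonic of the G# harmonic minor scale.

A#

The G# harmonic minor scale runs G# A# B C# D# E F##.
Degree 2 is A#.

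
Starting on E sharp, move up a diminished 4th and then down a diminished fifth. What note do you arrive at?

D#

A diminished fourth up from E# is A (letter A, 4 semitones up).
A diminished fifth down from A is D# (letter D, 6 semitones down).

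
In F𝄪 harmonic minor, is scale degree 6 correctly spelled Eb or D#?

Each scale degree takes a distinct letter name. Degree 6 of a scale on F must use the letter D.
D# and Eb are enharmonically the same pitch, but only D# uses the letter D, so it is the correct spelling here.

D#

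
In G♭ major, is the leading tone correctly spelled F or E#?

F

Each scale degree takes a distinct letter name. Degree 7 of a scale on G must use the letter F.
F and E# are enharmonically the same pitch, but only F uses the letter F, so it is the correct spelling here.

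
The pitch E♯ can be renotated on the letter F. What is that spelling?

E# is pitch class 5. The letter F alone is pitch class 5.
Pitch class 5 on F needs no accidental: F.

F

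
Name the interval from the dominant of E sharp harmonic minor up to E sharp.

perfect fourth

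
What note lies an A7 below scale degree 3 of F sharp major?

Scale degree 3 of F# major is A#.
An augmented seventh (12 semitones) below A# lands on the letter B, giving Bb.

Bb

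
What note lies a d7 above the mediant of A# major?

The mediant of A# major is C##.
A diminished seventh (9 semitones) above C## lands on the letter B, giving B.

B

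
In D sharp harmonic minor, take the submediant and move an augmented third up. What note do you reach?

D##

The submediant of D# harmonic minor is B.
An augmented third (5 semitones) above B lands on the letter D, giving D##.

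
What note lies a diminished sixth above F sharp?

Db

F up a major sixth is D, so the target letter is D.
From F#, a diminished sixth is 7 semitones up: Db.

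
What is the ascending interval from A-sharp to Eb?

doubly diminished fifth

The letter names run A→E, a span of 4 letter steps, so the interval is some kind of fifth.
A# to Eb is 5 semitones. A perfect fifth is 7, so 5 makes it doubly diminished.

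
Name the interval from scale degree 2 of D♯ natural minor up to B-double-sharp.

Scale degree 2 of D# natural minor is E#.
E# up to B##: letters E→B make it a fifth; 8 semitones makes it augmented.

augmented fifth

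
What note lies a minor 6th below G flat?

G down a major sixth is Bb, so the target letter is B.
From Gb, a minor sixth is 8 semitones down: Bb.

Bb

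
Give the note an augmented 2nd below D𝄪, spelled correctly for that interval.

D down a major second is C, so the target letter is C.
From D##, an augmented second is 3 semitones down: C#.

C#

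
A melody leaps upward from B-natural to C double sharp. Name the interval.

The letter names run B→C, a span of 1 letter step, so the interval is some kind of second.
B to C## is 3 semitones. A major second is 2, so 3 makes it augmented.

augmented second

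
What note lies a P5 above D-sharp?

A fifth above D lands on the letter A.
A perfect fifth spans 7 semitones, so D# moves to pitch class 10. On the letter A that is A#.

A#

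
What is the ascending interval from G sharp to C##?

augmented fourth

The letter names run G→C, a span of 3 letter steps, so the interval is some kind of fourth.
G# to C## is 6 semitones. A perfect fourth is 5, so 6 makes it augmented.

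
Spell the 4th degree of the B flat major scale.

Eb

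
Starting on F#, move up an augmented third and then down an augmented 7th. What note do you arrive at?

B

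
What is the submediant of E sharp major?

C##

The E# major scale runs E# F## G## A# B# C## D##.
Degree 6 is C##.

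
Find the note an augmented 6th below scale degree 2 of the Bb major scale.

Scale degree 2 of Bb major is C.
An augmented sixth (10 semitones) below C lands on the letter E, giving Ebb.

Ebb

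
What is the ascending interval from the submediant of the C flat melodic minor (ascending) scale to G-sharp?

augmented seventh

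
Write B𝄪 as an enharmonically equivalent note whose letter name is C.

C#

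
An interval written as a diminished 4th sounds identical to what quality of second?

doubly augmented

A diminished fourth spans 4 semitones.
A second spanning 4 semitones is doubly augmented (the major second is 2).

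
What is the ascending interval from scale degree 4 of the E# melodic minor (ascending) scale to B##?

Scale degree 4 of E# melodic minor (ascending) is A#.
A# up to B##: letters A→B make it a second; 3 semitones makes it augmented.

augmented second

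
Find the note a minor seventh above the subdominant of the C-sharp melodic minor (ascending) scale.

E

The subdominant of C# melodic minor (ascending) is F#.
A minor seventh (10 semitones) above F# lands on the letter E, giving E.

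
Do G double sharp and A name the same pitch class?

G## = pitch class 9 and A = pitch class 9 — the same pitch class, so they are enharmonic equivalents.

Yes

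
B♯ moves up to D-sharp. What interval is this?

Counting letters B–C–D gives a third.
B#→D# = 3 semitones, 1 narrower than the major third (4), so minor.

minor third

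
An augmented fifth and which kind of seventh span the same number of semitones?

doubly diminished

An augmented fifth spans 8 semitones.
A seventh spanning 8 semitones is doubly diminished (the major seventh is 11).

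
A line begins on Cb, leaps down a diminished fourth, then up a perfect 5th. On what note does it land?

D

A diminished fourth down from Cb is G (letter G, 4 semitones down).
A perfect fifth up from G is D (letter D, 7 semitones up).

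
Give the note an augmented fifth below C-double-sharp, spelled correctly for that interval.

F#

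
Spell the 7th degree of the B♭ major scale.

The Bb major scale runs Bb C D Eb F G A.
Degree 7 is A.

A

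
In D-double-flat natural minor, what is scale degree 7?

Cbb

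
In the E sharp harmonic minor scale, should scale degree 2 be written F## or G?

F##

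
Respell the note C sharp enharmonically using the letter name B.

B##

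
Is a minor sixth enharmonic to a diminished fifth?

No

A minor sixth spans 8 semitones; a diminished fifth spans 6.
The spans differ, so they are not enharmonic equivalents.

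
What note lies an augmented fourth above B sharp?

E##

A fourth above B lands on the letter E.
An augmented fourth spans 6 semitones, so B# moves to pitch class 6. On the letter E that is E##.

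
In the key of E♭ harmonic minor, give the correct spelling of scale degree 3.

Degree 3 takes the letter 2 steps above E, which is G.
In harmonic minor, degree 3 sits 3 semitones above the tonic. Eb + 3 semitones is pitch class 6, spelled on G as Gb.

Gb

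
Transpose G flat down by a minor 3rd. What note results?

Eb

A third below G lands on the letter E.
A minor third spans 3 semitones, so Gb moves to pitch class 3. On the letter E that is Eb.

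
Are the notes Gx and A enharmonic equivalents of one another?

G## is pitch class 9; A is pitch class 9.
All spellings map to pitch class 9, so they are enharmonically equivalent.

Yes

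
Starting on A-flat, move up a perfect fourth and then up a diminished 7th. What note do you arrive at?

Cbb

A perfect fourth up from Ab is Db (letter D, 5 semitones up).
A diminished seventh up from Db is Cbb (letter C, 9 semitones up).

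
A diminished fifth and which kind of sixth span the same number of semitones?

doubly diminished

A diminished fifth spans 6 semitones.
A sixth spanning 6 semitones is doubly diminished (the major sixth is 9).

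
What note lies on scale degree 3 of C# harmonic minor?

Degree 3 takes the letter 2 steps above C, which is E.
In harmonic minor, degree 3 sits 3 semitones above the tonic. C# + 3 semitones is pitch class 4, spelled on E as E.

E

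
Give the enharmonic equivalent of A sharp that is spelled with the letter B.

Bb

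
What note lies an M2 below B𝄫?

Abb

B down a major second is A, so the target letter is A.
From Bbb, a major second is 2 semitones down: Abb.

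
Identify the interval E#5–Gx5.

major third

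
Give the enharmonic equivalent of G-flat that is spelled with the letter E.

E##

Gb is pitch class 6. The letter E alone is pitch class 4.
To reach pitch class 6 from E requires an offset of +2 semitones, i.e. double sharp: E##.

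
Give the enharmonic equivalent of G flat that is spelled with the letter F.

F#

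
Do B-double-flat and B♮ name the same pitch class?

Bbb is pitch class 9; B is pitch class 11.
The pitch classes differ (9 vs. 11), so they are not enharmonic equivalents.

No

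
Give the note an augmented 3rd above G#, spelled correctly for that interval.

A third above G lands on the letter B.
An augmented third spans 5 semitones, so G# moves to pitch class 1. On the letter B that is B##.

B##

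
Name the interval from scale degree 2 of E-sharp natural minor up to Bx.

Scale degree 2 of E# natural minor is F##.
F## up to B##: letters F→B make it a fourth; 6 semitones makes it augmented.

augmented fourth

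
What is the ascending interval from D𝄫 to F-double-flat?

The letter names run D→F, a span of 2 letter steps, so the interval is some kind of third.
Dbb to Fbb is 3 semitones. A major third is 4, so 3 makes it minor.

minor third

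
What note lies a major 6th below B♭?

A sixth below B lands on the letter D.
A major sixth spans 9 semitones, so Bb moves to pitch class 1. On the letter D that is Db.

Db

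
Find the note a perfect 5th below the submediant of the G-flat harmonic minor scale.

Abb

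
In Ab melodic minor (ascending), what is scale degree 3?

Cb

Degree 3 takes the letter 2 steps above A, which is C.
In melodic minor (ascending), degree 3 sits 3 semitones above the tonic. Ab + 3 semitones is pitch class 11, spelled on C as Cb.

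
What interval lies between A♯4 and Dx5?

Counting letters A–B–C–D gives a fourth.
A#→D## = 6 semitones, 1 wider than the perfect fourth (5), so augmented.

augmented fourth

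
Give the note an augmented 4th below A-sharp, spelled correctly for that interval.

E

A fourth below A lands on the letter E.
An augmented fourth spans 6 semitones, so A# moves to pitch class 4. On the letter E that is E.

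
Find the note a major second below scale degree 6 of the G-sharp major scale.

Scale degree 6 of G# major is E#.
A major second (2 semitones) below E# lands on the letter D, giving D#.

D#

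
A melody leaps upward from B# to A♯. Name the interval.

The letter names run B→A, a span of 6 letter steps, so the interval is some kind of seventh.
B# to A# is 10 semitones. A major seventh is 11, so 10 makes it minor.

minor seventh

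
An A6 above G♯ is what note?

E##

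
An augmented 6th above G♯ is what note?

G up a major sixth is E, so the target letter is E.
From G#, an augmented sixth is 10 semitones up: E##.

E##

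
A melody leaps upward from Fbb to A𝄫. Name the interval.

Counting letters F–G–A gives a third.
Fbb→Abb = 4 semitones, exactly the major third.

major third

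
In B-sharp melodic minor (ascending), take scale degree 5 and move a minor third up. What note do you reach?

A#

Scale degree 5 of B# melodic minor (ascending) is F##.
A minor third (3 semitones) above F## lands on the letter A, giving A#.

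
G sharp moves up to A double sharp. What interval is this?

The letter names run G→A, a span of 1 letter step, so the interval is some kind of second.
G# to A## is 3 semitones. A major second is 2, so 3 makes it augmented.

augmented second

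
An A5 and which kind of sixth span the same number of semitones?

An augmented fifth spans 8 semitones.
A sixth spanning 8 semitones is minor (the major sixth is 9).

minor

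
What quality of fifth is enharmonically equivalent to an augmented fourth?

diminished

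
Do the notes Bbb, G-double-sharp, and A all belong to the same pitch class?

Yes

Bbb = pitch class 9 and G## = pitch class 9 and A = pitch class 9 — the same pitch class, so they are enharmonic equivalents.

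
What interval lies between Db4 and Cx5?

doubly augmented seventh

The letter names run D→C, a span of 6 letter steps, so the interval is some kind of seventh.
Db to C## is 13 semitones. A major seventh is 11, so 13 makes it doubly augmented.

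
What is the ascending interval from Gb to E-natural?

Counting letters G–A–B–C–D–E gives a sixth.
Gb→E = 10 semitones, 1 wider than the major sixth (9), so augmented.

augmented sixth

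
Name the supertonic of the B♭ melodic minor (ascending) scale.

The Bb melodic minor (ascending) scale runs Bb C Db Eb F G A.
Degree 2 is C.

C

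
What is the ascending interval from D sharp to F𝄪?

major third

Counting letters D–E–F gives a third.
D#→F## = 4 semitones, exactly the major third.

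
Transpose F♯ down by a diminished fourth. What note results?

F down a perfect fourth is C, so the target letter is C.
From F#, a diminished fourth is 4 semitones down: C##.

C##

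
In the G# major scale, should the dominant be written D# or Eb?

Each scale degree takes a distinct letter name. Degree 5 of a scale on G must use the letter D.
D# and Eb are enharmonically the same pitch, but only D# uses the letter D, so it is the correct spelling here.

D#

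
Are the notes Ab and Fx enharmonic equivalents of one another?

No

Ab is pitch class 8; F## is pitch class 7.
The pitch classes differ (8 vs. 7), so they are not enharmonic equivalents.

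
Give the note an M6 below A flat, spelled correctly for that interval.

Cb

A down a major sixth is C, so the target letter is C.
From Ab, a major sixth is 9 semitones down: Cb.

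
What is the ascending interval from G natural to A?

The letter names run G→A, a span of 1 letter step, so the interval is some kind of second.
G to A is 2 semitones. A major second is 2, so 2 makes it major.

major second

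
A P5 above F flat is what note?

Cb

F up a perfect fifth is C, so the target letter is C.
From Fb, a perfect fifth is 7 semitones up: Cb.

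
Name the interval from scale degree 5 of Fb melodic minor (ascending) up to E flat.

major third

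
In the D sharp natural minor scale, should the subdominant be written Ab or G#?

G#

Each scale degree takes a distinct letter name. Degree 4 of a scale on D must use the letter G.
G# and Ab are enharmonically the same pitch, but only G# uses the letter G, so it is the correct spelling here.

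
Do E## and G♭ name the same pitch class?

E## = pitch class 6 and Gb = pitch class 6 — the same pitch class, so they are enharmonic equivalents.

Yes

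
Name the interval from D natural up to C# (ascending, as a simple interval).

Counting letters D–E–F–G–A–B–C gives a seventh.
D→C# = 11 semitones, exactly the major seventh.

major seventh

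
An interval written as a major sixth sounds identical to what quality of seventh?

diminished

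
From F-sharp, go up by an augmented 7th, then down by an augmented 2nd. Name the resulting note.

D#

An augmented seventh up from F# is E## (letter E, 12 semitones up).
An augmented second down from E## is D# (letter D, 3 semitones down).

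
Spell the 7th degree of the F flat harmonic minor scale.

Eb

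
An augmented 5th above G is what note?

D#

G up a perfect fifth is D, so the target letter is D.
From G, an augmented fifth is 8 semitones up: D#.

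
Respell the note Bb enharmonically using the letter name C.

Cbb

Bb is pitch class 10. The letter C alone is pitch class 0.
To reach pitch class 10 from C requires an offset of -2 semitones, i.e. double flat: Cbb.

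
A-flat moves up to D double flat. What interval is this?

diminished fourth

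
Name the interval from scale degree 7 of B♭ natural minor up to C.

Scale degree 7 of Bb natural minor is Ab.
Ab up to C: letters A→C make it a third; 4 semitones makes it major.

major third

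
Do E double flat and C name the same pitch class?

No

Two spellings are enharmonically equivalent only if they share a pitch class.
Here Ebb → 2, C → 0; 0 ≠ 2, so they are not.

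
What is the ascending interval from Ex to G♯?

The letter names run E→G, a span of 2 letter steps, so the interval is some kind of third.
E## to G# is 2 semitones. A major third is 4, so 2 makes it diminished.

diminished third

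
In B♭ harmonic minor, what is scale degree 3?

The Bb harmonic minor scale runs Bb C Db Eb F Gb A.
Degree 3 is Db.

Db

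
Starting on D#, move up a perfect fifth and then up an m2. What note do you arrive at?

A perfect fifth up from D# is A# (letter A, 7 semitones up).
A minor second up from A# is B (letter B, 1 semitone up).

B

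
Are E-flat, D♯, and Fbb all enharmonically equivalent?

Eb = pitch class 3 and D# = pitch class 3 and Fbb = pitch class 3 — the same pitch class, so they are enharmonic equivalents.

Yes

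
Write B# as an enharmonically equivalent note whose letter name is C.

Plain C sits at the same pitch as B#, so on the letter C the same pitch needs a natural: C.

C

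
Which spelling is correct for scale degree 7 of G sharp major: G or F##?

F##

Each scale degree takes a distinct letter name. Degree 7 of a scale on G must use the letter F.
F## and G are enharmonically the same pitch, but only F## uses the letter F, so it is the correct spelling here.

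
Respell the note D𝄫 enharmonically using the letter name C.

C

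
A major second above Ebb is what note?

Fb

A second above E lands on the letter F.
A major second spans 2 semitones, so Ebb moves to pitch class 4. On the letter F that is Fb.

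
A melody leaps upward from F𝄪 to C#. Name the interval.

Counting letters F–G–A–B–C gives a fifth.
F##→C# = 6 semitones, 1 narrower than the perfect fifth (7), so diminished.

diminished fifth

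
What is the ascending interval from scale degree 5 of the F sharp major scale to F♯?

Scale degree 5 of F# major is C#.
C# up to F#: letters C→F make it a fourth; 5 semitones makes it perfect.

perfect fourth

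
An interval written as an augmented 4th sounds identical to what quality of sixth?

An augmented fourth spans 6 semitones.
A sixth spanning 6 semitones is doubly diminished (the major sixth is 9).

doubly diminished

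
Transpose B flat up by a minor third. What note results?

Db

B up a major third is D#, so the target letter is D.
From Bb, a minor third is 3 semitones up: Db.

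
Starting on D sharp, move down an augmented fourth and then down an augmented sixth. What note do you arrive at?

An augmented fourth down from D# is A (letter A, 6 semitones down).
An augmented sixth down from A is Cb (letter C, 10 semitones down).

Cb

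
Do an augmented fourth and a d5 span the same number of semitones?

An augmented fourth spans 6 semitones; a diminished fifth spans 6.
They are enharmonically equivalent.

Yes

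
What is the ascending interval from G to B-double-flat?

Counting letters G–A–B gives a third.
G→Bbb = 2 semitones, 2 narrower than the major third (4), so diminished.

diminished third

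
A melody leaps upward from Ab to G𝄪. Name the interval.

The letter names run A→G, a span of 6 letter steps, so the interval is some kind of seventh.
Ab to G## is 13 semitones. A major seventh is 11, so 13 makes it doubly augmented.

doubly augmented seventh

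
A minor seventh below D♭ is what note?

D down a major seventh is Eb, so the target letter is E.
From Db, a minor seventh is 10 semitones down: Eb.

Eb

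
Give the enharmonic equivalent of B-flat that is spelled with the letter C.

Cbb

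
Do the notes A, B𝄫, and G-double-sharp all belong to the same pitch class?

Yes

A is pitch class 9; Bbb is pitch class 9; G## is pitch class 9.
All spellings map to pitch class 9, so they are enharmonically equivalent.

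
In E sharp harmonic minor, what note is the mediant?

G#

The E# harmonic minor scale runs E# F## G# A# B# C# D##.
Degree 3 is G#.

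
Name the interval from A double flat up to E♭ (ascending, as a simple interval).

augmented fifth

Counting letters A–B–C–D–E gives a fifth.
Abb→Eb = 8 semitones, 1 wider than the perfect fifth (7), so augmented.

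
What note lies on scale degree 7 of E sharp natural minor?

D#

Degree 7 takes the letter 6 steps above E, which is D.
In natural minor, degree 7 sits 10 semitones above the tonic. E# + 10 semitones is pitch class 3, spelled on D as D#.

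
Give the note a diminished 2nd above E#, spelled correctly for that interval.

F

A second above E lands on the letter F.
A diminished second spans 0 semitones, so E# moves to pitch class 5. On the letter F that is F.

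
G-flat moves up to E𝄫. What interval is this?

minor sixth

Counting letters G–A–B–C–D–E gives a sixth.
Gb→Ebb = 8 semitones, 1 narrower than the major sixth (9), so minor.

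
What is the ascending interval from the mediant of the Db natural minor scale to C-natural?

augmented fifth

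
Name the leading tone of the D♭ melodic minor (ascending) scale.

Degree 7 takes the letter 6 steps above D, which is C.
In melodic minor (ascending), degree 7 sits 11 semitones above the tonic. Db + 11 semitones is pitch class 0, spelled on C as C.

C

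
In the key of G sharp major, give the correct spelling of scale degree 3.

B#

The G# major scale runs G# A# B# C# D# E# F##.
Degree 3 is B#.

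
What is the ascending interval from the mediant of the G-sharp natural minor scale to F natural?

diminished fifth

The mediant of G# natural minor is B.
B up to F: letters B→F make it a fifth; 6 semitones makes it diminished.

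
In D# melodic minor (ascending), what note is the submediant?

B#

Degree 6 takes the letter 5 steps above D, which is B.
In melodic minor (ascending), degree 6 sits 9 semitones above the tonic. D# + 9 semitones is pitch class 0, spelled on B as B#.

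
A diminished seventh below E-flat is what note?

F#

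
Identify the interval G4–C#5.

Counting letters G–A–B–C gives a fourth.
G→C# = 6 semitones, 1 wider than the perfect fourth (5), so augmented.

augmented fourth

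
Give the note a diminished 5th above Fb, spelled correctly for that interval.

Cbb

A fifth above F lands on the letter C.
A diminished fifth spans 6 semitones, so Fb moves to pitch class 10. On the letter C that is Cbb.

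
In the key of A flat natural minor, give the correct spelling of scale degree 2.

The Ab natural minor scale runs Ab Bb Cb Db Eb Fb Gb.
Degree 2 is Bb.

Bb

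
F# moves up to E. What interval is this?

Counting letters F–G–A–B–C–D–E gives a seventh.
F#→E = 10 semitones, 1 narrower than the major seventh (11), so minor.

minor seventh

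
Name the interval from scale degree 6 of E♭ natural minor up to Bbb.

minor seventh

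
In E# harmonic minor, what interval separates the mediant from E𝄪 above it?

The mediant of E# harmonic minor is G#.
G# up to E##: letters G→E make it a sixth; 10 semitones makes it augmented.

augmented sixth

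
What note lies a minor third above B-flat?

Db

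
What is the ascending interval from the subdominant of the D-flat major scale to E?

The subdominant of Db major is Gb.
Gb up to E: letters G→E make it a sixth; 10 semitones makes it augmented.

augmented sixth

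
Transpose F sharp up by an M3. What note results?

F up a major third is A, so the target letter is A.
From F#, a major third is 4 semitones up: A#.

A#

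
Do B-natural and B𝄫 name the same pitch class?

No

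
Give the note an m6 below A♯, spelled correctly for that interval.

C##

A sixth below A lands on the letter C.
A minor sixth spans 8 semitones, so A# moves to pitch class 2. On the letter C that is C##.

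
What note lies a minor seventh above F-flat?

F up a major seventh is E, so the target letter is E.
From Fb, a minor seventh is 10 semitones up: Ebb.

Ebb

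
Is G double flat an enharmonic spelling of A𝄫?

Two spellings are enharmonically equivalent only if they share a pitch class.
Here Gbb → 5, Abb → 7; 5 ≠ 7, so they are not.

No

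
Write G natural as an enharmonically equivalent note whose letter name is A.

Abb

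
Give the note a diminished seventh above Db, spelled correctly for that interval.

D up a major seventh is C#, so the target letter is C.
From Db, a diminished seventh is 9 semitones up: Cbb.

Cbb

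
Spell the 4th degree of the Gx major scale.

Degree 4 takes the letter 3 steps above G, which is C.
In major, degree 4 sits 5 semitones above the tonic. G## + 5 semitones is pitch class 2, spelled on C as C##.

C##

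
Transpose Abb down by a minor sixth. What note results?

A sixth below A lands on the letter C.
A minor sixth spans 8 semitones, so Abb moves to pitch class 11. On the letter C that is Cb.

Cb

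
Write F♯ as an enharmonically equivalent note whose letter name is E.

E##

F# is pitch class 6. The letter E alone is pitch class 4.
To reach pitch class 6 from E requires an offset of +2 semitones, i.e. double sharp: E##.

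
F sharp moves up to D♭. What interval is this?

diminished sixth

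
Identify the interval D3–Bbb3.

diminished sixth

Counting letters D–E–F–G–A–B gives a sixth.
D→Bbb = 7 semitones, 2 narrower than the major sixth (9), so diminished.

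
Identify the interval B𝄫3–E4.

The letter names run B→E, a span of 3 letter steps, so the interval is some kind of fourth.
Bbb to E is 7 semitones. A perfect fourth is 5, so 7 makes it doubly augmented.

doubly augmented fourth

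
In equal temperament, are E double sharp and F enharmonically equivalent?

No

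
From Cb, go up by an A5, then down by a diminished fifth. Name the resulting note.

An augmented fifth up from Cb is G (letter G, 8 semitones up).
A diminished fifth down from G is C# (letter C, 6 semitones down).

C#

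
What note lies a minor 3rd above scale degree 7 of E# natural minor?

Scale degree 7 of E# natural minor is D#.
A minor third (3 semitones) above D# lands on the letter F, giving F#.

F#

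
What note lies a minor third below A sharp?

F##

A down a major third is F, so the target letter is F.
From A#, a minor third is 3 semitones down: F##.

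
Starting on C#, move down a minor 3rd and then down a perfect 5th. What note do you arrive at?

D#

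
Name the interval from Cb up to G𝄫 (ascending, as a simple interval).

diminished fifth

Counting letters C–D–E–F–G gives a fifth.
Cb→Gbb = 6 semitones, 1 narrower than the perfect fifth (7), so diminished.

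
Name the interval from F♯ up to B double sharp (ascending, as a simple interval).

doubly augmented fourth

The letter names run F→B, a span of 3 letter steps, so the interval is some kind of fourth.
F# to B## is 7 semitones. A perfect fourth is 5, so 7 makes it doubly augmented.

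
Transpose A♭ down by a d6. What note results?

A down a major sixth is C, so the target letter is C.
From Ab, a diminished sixth is 7 semitones down: C#.

C#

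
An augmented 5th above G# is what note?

G up a perfect fifth is D, so the target letter is D.
From G#, an augmented fifth is 8 semitones up: D##.

D##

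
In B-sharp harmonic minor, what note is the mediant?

Degree 3 takes the letter 2 steps above B, which is D.
In harmonic minor, degree 3 sits 3 semitones above the tonic. B# + 3 semitones is pitch class 3, spelled on D as D#.

D#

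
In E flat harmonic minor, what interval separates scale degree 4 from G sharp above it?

augmented seventh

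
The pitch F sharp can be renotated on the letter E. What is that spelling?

E##

Plain E sits 2 semitones below F#, so on the letter E the same pitch needs a double sharp: E##.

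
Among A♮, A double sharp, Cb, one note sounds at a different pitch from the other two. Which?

In 12-tone equal temperament, enharmonic equivalents share a pitch class. A is pitch class 9; A## is pitch class 11; Cb is pitch class 11.
A## and Cb share pitch class 11, while A is pitch class 9.

A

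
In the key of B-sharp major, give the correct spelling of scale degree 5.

F##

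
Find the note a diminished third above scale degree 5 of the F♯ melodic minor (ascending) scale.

Scale degree 5 of F# melodic minor (ascending) is C#.
A diminished third (2 semitones) above C# lands on the letter E, giving Eb.

Eb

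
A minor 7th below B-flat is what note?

C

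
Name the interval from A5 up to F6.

The letter names run A→F, a span of 5 letter steps, so the interval is some kind of sixth.
A to F is 8 semitones. A major sixth is 9, so 8 makes it minor.

minor sixth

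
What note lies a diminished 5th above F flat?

Cbb

F up a perfect fifth is C, so the target letter is C.
From Fb, a diminished fifth is 6 semitones up: Cbb.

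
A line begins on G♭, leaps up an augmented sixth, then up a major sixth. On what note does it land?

An augmented sixth up from Gb is E (letter E, 10 semitones up).
A major sixth up from E is C# (letter C, 9 semitones up).

C#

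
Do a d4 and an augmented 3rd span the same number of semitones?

No

A diminished fourth spans 4 semitones; an augmented third spans 5.
The spans differ, so they are not enharmonic equivalents.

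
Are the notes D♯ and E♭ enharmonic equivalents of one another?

D# is pitch class 3; Eb is pitch class 3.
All spellings map to pitch class 3, so they are enharmonically equivalent.

Yes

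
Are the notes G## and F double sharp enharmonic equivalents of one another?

G## is pitch class 9; F## is pitch class 7.
The pitch classes differ (9 vs. 7), so they are not enharmonic equivalents.

No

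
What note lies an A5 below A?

A down a perfect fifth is D, so the target letter is D.
From A, an augmented fifth is 8 semitones down: Db.

Db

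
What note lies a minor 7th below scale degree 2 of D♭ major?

F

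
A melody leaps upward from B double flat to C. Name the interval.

augmented second

The letter names run B→C, a span of 1 letter step, so the interval is some kind of second.
Bbb to C is 3 semitones. A major second is 2, so 3 makes it augmented.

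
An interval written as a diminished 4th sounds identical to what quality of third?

major

A diminished fourth spans 4 semitones.
A third spanning 4 semitones is major (the major third is 4).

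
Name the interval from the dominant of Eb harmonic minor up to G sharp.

augmented sixth

The dominant of Eb harmonic minor is Bb.
Bb up to G#: letters B→G make it a sixth; 10 semitones makes it augmented.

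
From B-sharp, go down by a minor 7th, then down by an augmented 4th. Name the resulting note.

G#

A minor seventh down from B# is C## (letter C, 10 semitones down).
An augmented fourth down from C## is G# (letter G, 6 semitones down).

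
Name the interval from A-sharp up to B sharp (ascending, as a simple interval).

major second

Counting letters A–B gives a second.
A#→B# = 2 semitones, exactly the major second.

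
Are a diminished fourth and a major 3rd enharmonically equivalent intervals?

A diminished fourth spans 4 semitones; a major third spans 4.
They are enharmonically equivalent.

Yes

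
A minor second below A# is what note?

G##

A down a major second is G, so the target letter is G.
From A#, a minor second is 1 semitone down: G##.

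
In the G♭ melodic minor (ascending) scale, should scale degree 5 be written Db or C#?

Each scale degree takes a distinct letter name. Degree 5 of a scale on G must use the letter D.
Db and C# are enharmonically the same pitch, but only Db uses the letter D, so it is the correct spelling here.

Db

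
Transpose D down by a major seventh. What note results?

A seventh below D lands on the letter E.
A major seventh spans 11 semitones, so D moves to pitch class 3. On the letter E that is Eb.

Eb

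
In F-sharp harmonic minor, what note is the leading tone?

E#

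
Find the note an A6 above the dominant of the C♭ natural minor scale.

E

The dominant of Cb natural minor is Gb.
An augmented sixth (10 semitones) above Gb lands on the letter E, giving E.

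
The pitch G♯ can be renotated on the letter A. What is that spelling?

Plain A sits 1 semitone above G#, so on the letter A the same pitch needs a flat: Ab.

Ab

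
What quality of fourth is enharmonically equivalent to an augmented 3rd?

An augmented third spans 5 semitones.
A fourth spanning 5 semitones is perfect (the perfect fourth is 5).

perfect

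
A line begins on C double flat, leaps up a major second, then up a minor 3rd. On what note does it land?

Fbb

A major second up from Cbb is Dbb (letter D, 2 semitones up).
A minor third up from Dbb is Fbb (letter F, 3 semitones up).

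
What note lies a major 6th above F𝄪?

D##

F up a major sixth is D, so the target letter is D.
From F##, a major sixth is 9 semitones up: D##.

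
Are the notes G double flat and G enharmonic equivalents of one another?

No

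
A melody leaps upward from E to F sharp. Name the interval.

major second

Counting letters E–F gives a second.
E→F# = 2 semitones, exactly the major second.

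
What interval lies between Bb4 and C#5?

augmented second

Counting letters B–C gives a second.
Bb→C# = 3 semitones, 1 wider than the major second (2), so augmented.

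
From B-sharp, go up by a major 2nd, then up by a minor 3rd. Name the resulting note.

E#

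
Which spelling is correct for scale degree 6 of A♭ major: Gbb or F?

F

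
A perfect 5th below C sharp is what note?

A fifth below C lands on the letter F.
A perfect fifth spans 7 semitones, so C# moves to pitch class 6. On the letter F that is F#.

F#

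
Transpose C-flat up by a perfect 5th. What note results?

A fifth above C lands on the letter G.
A perfect fifth spans 7 semitones, so Cb moves to pitch class 6. On the letter G that is Gb.

Gb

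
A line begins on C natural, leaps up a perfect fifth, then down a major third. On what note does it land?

A perfect fifth up from C is G (letter G, 7 semitones up).
A major third down from G is Eb (letter E, 4 semitones down).

Eb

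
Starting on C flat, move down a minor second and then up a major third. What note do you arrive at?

D

A minor second down from Cb is Bb (letter B, 1 semitone down).
A major third up from Bb is D (letter D, 4 semitones up).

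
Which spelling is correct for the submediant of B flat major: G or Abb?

Each scale degree takes a distinct letter name. Degree 6 of a scale on B must use the letter G.
G and Abb are enharmonically the same pitch, but only G uses the letter G, so it is the correct spelling here.

G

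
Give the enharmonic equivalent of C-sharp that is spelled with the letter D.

Db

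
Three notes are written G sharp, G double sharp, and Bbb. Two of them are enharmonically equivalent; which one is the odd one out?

G#

In 12-tone equal temperament, enharmonic equivalents share a pitch class. G# is pitch class 8; G## is pitch class 9; Bbb is pitch class 9.
G## and Bbb share pitch class 9, while G# is pitch class 8.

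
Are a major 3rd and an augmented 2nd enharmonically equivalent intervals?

A major third spans 4 semitones; an augmented second spans 3.
The spans differ, so they are not enharmonic equivalents.

No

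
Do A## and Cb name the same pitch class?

A## is pitch class 11; Cb is pitch class 11.
All spellings map to pitch class 11, so they are enharmonically equivalent.

Yes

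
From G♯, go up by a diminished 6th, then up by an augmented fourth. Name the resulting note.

A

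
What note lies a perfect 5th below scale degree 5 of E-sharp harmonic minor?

Scale degree 5 of E# harmonic minor is B#.
A perfect fifth (7 semitones) below B# lands on the letter E, giving E#.

E#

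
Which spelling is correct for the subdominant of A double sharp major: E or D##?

Each scale degree takes a distinct letter name. Degree 4 of a scale on A must use the letter D.
D## and E are enharmonically the same pitch, but only D## uses the letter D, so it is the correct spelling here.

D##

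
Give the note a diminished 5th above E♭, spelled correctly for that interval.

E up a perfect fifth is B, so the target letter is B.
From Eb, a diminished fifth is 6 semitones up: Bbb.

Bbb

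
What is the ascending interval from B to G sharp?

major sixth

The letter names run B→G, a span of 5 letter steps, so the interval is some kind of sixth.
B to G# is 9 semitones. A major sixth is 9, so 9 makes it major.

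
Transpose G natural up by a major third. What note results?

B

G up a major third is B, so the target letter is B.
From G, a major third is 4 semitones up: B.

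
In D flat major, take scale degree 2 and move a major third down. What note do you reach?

Cb

Scale degree 2 of Db major is Eb.
A major third (4 semitones) below Eb lands on the letter C, giving Cb.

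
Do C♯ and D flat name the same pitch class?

C# is pitch class 1; Db is pitch class 1.
All spellings map to pitch class 1, so they are enharmonically equivalent.

Yes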